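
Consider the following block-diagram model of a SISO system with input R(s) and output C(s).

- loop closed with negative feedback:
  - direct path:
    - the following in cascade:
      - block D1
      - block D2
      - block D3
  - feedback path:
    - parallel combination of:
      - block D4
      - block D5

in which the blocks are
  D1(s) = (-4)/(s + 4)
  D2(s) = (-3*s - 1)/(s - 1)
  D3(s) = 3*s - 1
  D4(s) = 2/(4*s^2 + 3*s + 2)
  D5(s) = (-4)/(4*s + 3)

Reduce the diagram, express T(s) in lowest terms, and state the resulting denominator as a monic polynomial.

Answer: s^5 - 63*s^4/2 - 119*s^3/16 - 47*s^2/16 - 17*s/8 - 1

Working:
[1] multiply D1, D2, D3 (series) = (36*s^2 - 4)/(s^2 + 3*s - 4)
[2] add D4, D5 (parallel) = (-16*s^2 - 4*s - 2)/(16*s^3 + 24*s^2 + 17*s + 6)
[3] collapse the loop ((D1*D2*D3) forward, (D4+D5) return) = (576*s^5 + 864*s^4 + 548*s^3 + 120*s^2 - 68*s - 24)/(16*s^5 - 504*s^4 - 119*s^3 - 47*s^2 - 34*s - 16)
The result of step 3 is T(s) in lowest terms. Its denominator has leading coefficient 16; dividing the denominator through by 16 makes it monic.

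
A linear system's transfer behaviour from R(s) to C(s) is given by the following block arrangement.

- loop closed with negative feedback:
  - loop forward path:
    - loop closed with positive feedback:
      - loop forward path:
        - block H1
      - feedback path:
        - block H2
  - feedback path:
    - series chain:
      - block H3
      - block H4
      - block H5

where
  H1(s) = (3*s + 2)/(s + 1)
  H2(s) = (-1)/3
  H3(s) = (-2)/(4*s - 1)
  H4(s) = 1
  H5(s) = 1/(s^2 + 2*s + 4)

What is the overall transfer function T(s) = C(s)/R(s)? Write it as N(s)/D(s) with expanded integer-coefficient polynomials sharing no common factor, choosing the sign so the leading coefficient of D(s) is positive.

The answer is (36*s^4 + 87*s^3 + 168*s^2 + 48*s - 24)/(24*s^4 + 62*s^3 + 119*s^2 + 28*s - 32).

Reasoning:
(1) apply the feedback formula to H1, H2 = (9*s + 6)/(6*s + 5)
(2) series reduction of H3, H4, H5 = (-2)/(4*s^3 + 7*s^2 + 14*s - 4)
(3) feedback reduction of [H1/(1-H1*H2)], (H3*H4*H5): this yields T(s), and no further normalization is needed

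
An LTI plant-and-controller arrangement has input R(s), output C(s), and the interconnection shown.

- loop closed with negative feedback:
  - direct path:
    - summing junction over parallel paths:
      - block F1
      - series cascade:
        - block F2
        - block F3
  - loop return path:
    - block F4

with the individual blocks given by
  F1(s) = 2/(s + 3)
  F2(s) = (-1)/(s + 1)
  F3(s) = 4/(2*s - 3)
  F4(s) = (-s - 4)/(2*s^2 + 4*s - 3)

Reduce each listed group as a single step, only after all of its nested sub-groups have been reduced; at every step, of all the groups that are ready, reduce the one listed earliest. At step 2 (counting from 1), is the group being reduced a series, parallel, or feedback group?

Reducing step by step:

Step 1 - multiply F2, F3 (series)
Step 2 - sum the parallel branches F1, (F2*F3)
Step 3 - feedback reduction of (F1+(F2*F3)), F4
At step 2 the group reduced is parallel.

Answer: parallel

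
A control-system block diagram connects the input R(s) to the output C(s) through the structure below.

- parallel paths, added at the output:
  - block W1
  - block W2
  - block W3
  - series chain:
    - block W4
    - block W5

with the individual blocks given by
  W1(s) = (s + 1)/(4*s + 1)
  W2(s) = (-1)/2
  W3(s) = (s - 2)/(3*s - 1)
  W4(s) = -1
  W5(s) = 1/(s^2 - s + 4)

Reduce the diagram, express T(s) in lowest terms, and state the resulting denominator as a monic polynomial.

1. multiply W4, W5 (series): (-1)/(s^2 - s + 4)
2. sum the parallel branches W1, W2, W3, (W4*W5): (2*s^4 - 11*s^3 - 12*s^2 - 29*s - 18)/(24*s^4 - 26*s^3 + 96*s^2 - 6*s - 8)
Step 2 gives the fully reduced T(s), with no common factor left to cancel. The denominator's leading coefficient is 24, so divide each of its coefficients by 24 to get the monic form.

Final answer: s^4 - 13*s^3/12 + 4*s^2 - s/4 - 1/3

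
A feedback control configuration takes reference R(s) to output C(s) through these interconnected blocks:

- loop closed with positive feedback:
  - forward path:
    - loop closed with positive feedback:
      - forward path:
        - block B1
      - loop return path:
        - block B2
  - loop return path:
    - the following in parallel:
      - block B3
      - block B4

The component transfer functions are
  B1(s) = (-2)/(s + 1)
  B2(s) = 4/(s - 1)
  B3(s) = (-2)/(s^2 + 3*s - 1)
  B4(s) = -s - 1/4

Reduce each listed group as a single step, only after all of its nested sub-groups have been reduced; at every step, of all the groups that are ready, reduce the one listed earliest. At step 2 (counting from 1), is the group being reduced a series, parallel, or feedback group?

Answer: parallel

Working:
[1] close the feedback loop around B1, B2
[2] parallel reduction of B3, B4
[3] collapse the loop ([B1/(1-B1*B2)] forward, (B3+B4) return)
Step 2: parallel.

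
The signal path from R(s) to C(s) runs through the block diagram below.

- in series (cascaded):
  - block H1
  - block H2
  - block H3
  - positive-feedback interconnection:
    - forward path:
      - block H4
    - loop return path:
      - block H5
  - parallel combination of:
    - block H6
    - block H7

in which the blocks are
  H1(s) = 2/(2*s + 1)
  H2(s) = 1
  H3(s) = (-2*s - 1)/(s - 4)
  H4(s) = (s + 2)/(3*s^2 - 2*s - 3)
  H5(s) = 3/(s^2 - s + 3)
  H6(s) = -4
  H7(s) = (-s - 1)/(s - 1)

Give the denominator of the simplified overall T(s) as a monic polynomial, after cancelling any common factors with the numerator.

Step 1 - close the feedback loop around H4, H5 -> (s^3 + s^2 + s + 6)/(3*s^4 - 5*s^3 + 8*s^2 - 6*s - 15)
Step 2 - combine H6, H7 in parallel -> (3 - 5*s)/(s - 1)
Step 3 - multiply H1, H2, H3, [H4/(1-H4*H5)], (H6+H7) (series) -> (10*s^4 + 4*s^3 + 4*s^2 + 54*s - 36)/(3*s^6 - 20*s^5 + 45*s^4 - 66*s^3 + 47*s^2 + 51*s - 60)
Step 3 gives the fully reduced T(s), with no common factor left to cancel. The denominator's leading coefficient is 3, so divide each of its coefficients by 3 to get the monic form.

Answer: s^6 - 20*s^5/3 + 15*s^4 - 22*s^3 + 47*s^2/3 + 17*s - 20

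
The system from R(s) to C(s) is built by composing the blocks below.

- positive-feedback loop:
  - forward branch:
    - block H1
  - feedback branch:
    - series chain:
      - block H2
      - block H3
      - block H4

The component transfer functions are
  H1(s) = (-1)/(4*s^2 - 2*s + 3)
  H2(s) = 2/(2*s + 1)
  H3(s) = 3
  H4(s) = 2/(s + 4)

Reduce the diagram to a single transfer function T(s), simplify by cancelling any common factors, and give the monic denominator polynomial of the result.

The answer is s^4 + 4*s^3 + s^2/2 + 19*s/8 + 3.

Reasoning:
Step 1 - combine H2, H3, H4 in series; result 12/(2*s^2 + 9*s + 4)
Step 2 - apply the feedback formula to H1, (H2*H3*H4); result (-2*s^2 - 9*s - 4)/(8*s^4 + 32*s^3 + 4*s^2 + 19*s + 24)
Step 2 gives the fully reduced T(s), with no common factor left to cancel. The denominator's leading coefficient is 8, so divide each of its coefficients by 8 to get the monic form.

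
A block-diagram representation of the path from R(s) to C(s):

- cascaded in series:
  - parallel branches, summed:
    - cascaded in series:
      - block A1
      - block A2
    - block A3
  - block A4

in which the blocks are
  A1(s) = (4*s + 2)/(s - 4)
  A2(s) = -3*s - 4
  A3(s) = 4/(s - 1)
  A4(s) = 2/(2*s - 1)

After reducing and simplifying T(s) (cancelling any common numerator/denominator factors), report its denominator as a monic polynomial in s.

Answer: s^3 - 11*s^2/2 + 13*s/2 - 2

Working:
Step 1 - combine A1, A2 in series: (-12*s^2 - 22*s - 8)/(s - 4)
Step 2 - add (A1*A2), A3 (parallel): (-12*s^3 - 10*s^2 + 18*s - 8)/(s^2 - 5*s + 4)
Step 3 - cascade ((A1*A2)+A3), A4: (-24*s^3 - 20*s^2 + 36*s - 16)/(2*s^3 - 11*s^2 + 13*s - 4)
That last expression is T(s), already simplified. Scaling its denominator by 1/2 (the reciprocal of the leading coefficient) yields the monic denominator.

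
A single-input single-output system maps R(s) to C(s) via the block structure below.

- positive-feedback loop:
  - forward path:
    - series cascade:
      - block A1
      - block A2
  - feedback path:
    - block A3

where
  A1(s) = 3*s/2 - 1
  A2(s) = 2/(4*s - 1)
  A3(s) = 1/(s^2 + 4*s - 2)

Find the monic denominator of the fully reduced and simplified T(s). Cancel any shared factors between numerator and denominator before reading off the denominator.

[1] combine A1, A2 in series = (3*s - 2)/(4*s - 1)
[2] collapse the loop ((A1*A2) forward, A3 return) = (3*s^3 + 10*s^2 - 14*s + 4)/(4*s^3 + 15*s^2 - 15*s + 4)
T(s) is the step-2 result (common factors already cancelled). Leading coefficient of the denominator: 4. Divide through by 4 for the monic polynomial.

Therefore the answer is s^3 + 15*s^2/4 - 15*s/4 + 1.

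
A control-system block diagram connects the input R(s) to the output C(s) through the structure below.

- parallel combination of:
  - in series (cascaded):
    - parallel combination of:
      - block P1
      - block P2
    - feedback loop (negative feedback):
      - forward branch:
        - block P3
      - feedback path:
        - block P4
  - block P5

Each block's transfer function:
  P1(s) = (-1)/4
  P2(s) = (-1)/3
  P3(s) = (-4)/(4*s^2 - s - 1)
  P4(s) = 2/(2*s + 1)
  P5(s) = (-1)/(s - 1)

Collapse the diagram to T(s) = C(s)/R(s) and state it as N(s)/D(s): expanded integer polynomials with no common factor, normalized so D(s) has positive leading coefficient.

The answer is (-24*s^3 + 8*s^2 + 2*s + 20)/(24*s^4 - 18*s^3 - 15*s^2 - 18*s + 27).

Reasoning:
Step 1 - add P1, P2 (parallel) -> (-7)/12
Step 2 - close the feedback loop around P3, P4 -> (-8*s - 4)/(8*s^3 + 2*s^2 - 3*s - 9)
Step 3 - series reduction of (P1+P2), [P3/(1+P3*P4)] -> (14*s + 7)/(24*s^3 + 6*s^2 - 9*s - 27)
Step 4 - add ((P1+P2)*[P3/(1+P3*P4)]), P5 (parallel): this yields T(s), and no further normalization is needed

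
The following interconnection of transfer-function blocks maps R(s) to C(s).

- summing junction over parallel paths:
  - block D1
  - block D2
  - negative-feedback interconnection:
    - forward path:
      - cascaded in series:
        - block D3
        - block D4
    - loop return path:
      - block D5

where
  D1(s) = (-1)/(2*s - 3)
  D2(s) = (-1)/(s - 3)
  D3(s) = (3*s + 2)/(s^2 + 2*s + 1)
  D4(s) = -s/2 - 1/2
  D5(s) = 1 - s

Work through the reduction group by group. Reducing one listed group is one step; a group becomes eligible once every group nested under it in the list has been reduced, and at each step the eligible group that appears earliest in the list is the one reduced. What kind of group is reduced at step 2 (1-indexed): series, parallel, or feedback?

Reducing step by step:

Step 1 - multiply D3, D4 (series)
Step 2 - reduce the feedback loop with forward (D3*D4) and return D5
Step 3 - add D1, D2, [(D3*D4)/(1+(D3*D4)*D5)] (parallel)
At step 2 the group reduced is feedback.

Answer: feedback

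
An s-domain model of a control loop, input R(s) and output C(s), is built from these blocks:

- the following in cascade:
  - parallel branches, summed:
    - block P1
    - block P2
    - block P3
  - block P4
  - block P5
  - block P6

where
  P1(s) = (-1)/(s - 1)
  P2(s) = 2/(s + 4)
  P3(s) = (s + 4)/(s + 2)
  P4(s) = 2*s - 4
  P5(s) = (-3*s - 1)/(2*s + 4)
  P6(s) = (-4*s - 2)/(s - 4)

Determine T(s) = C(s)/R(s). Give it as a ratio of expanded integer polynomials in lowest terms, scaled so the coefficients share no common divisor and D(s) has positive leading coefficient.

Reducing step by step:

[1] combine P1, P2, P3 in parallel = (s^3 + 8*s^2 + 4*s - 28)/(s^3 + 5*s^2 + 2*s - 8)
[2] multiply (P1+P2+P3), P4, P5, P6 (series), which is the overall transfer function T(s) = C(s)/R(s) in lowest terms

Answer: (12*s^6 + 82*s^5 - 82*s^4 - 540*s^3 + 288*s^2 + 488*s + 112)/(s^5 + 3*s^4 - 16*s^3 - 52*s^2 + 64)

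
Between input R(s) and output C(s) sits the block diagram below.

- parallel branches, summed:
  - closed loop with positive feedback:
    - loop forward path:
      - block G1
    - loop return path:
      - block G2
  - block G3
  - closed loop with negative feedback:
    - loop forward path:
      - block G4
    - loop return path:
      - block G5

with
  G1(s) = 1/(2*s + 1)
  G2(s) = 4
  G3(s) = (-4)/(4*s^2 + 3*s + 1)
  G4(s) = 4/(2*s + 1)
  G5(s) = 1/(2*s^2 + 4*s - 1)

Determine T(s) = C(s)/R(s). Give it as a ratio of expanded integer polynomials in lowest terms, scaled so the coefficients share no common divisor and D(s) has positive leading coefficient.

Reducing step by step:

Step 1 - close the feedback loop around G1, G2, giving 1/(2*s - 3)
Step 2 - apply the feedback formula to G4, G5, giving (8*s^2 + 16*s - 4)/(4*s^3 + 10*s^2 + 2*s + 3)
Step 3 - reduce the parallel group [G1/(1-G1*G2)], G3, [G4/(1+G4*G5)]: this yields T(s), and no further normalization is needed

Answer: (80*s^5 + 100*s^4 - 174*s^3 + 20*s^2 - 9*s + 51)/(32*s^6 + 56*s^5 - 72*s^4 - 70*s^3 - 62*s^2 - 27*s - 9)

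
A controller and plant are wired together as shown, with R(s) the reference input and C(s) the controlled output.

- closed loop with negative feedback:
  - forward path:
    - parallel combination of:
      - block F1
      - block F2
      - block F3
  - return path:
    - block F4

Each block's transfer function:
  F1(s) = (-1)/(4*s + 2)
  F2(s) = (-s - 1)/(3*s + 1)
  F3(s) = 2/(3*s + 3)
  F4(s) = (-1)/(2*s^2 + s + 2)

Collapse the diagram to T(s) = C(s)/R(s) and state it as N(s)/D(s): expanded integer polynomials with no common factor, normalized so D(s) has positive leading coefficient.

The answer is (-24*s^5 - 42*s^4 - 71*s^3 - 56*s^2 - 37*s - 10)/(72*s^5 + 168*s^4 + 222*s^3 + 195*s^2 + 94*s + 17).

Reasoning:
[1] reduce the parallel group F1, F2, F3, giving (-12*s^3 - 15*s^2 - 16*s - 5)/(36*s^3 + 66*s^2 + 36*s + 6)
[2] apply the feedback formula to (F1+F2+F3), F4 - this is the overall T(s), already in the required normalized form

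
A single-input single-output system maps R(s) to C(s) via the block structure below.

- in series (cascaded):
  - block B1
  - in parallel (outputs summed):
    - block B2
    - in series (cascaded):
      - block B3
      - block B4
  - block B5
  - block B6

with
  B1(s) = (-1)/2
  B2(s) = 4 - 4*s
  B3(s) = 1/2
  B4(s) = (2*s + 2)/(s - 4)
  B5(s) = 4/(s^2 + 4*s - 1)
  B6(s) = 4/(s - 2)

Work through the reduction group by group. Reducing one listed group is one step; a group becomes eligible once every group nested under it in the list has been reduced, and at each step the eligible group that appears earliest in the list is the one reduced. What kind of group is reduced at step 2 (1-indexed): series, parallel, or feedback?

Answer: parallel

Working:
Step 1: cascade B3, B4
Step 2: combine B2, (B3*B4) in parallel
Step 3: reduce the series chain B1, (B2+(B3*B4)), B5, B6
Step 2 collapses a parallel group.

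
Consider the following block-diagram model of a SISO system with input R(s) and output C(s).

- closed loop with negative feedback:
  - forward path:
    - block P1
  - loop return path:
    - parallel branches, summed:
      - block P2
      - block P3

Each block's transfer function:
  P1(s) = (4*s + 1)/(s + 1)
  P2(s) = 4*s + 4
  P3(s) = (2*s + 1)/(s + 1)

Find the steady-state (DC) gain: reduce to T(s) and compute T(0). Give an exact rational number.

First reduce the diagram to T(s).

Step 1: combine P2, P3 in parallel: (4*s^2 + 10*s + 5)/(s + 1)
Step 2: reduce the feedback loop with forward P1 and return (P2+P3): (4*s^2 + 5*s + 1)/(16*s^3 + 45*s^2 + 32*s + 6)
That last expression is T(s); at s = 0 only the constant terms survive, so T(0) = 1/6.

Answer: 1/6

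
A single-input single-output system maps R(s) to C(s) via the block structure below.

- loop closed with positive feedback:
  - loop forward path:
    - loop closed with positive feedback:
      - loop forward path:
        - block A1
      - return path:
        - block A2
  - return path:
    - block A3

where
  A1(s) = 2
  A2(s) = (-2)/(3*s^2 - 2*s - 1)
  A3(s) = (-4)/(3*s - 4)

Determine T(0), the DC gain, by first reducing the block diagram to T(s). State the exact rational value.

Step 1: apply the feedback formula to A1, A2 = (6*s^2 - 4*s - 2)/(3*s^2 - 2*s + 3)
Step 2: close the feedback loop around [A1/(1-A1*A2)], A3 = (18*s^3 - 36*s^2 + 10*s + 8)/(9*s^3 + 6*s^2 + s - 20)
Step 2 gives the overall T(s). Then T(0) = 8/(-20) = -2/5.

Answer: -2/5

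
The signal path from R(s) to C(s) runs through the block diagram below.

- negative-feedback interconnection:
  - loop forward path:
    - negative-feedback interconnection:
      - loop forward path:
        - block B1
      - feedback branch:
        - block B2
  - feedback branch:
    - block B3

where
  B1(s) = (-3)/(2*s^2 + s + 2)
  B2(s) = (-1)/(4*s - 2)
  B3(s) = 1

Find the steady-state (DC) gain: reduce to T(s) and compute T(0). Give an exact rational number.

Reducing step by step:

Step 1: reduce the feedback loop with forward B1 and return B2, giving (6 - 12*s)/(8*s^3 + 6*s - 1)
Step 2: apply the feedback formula to [B1/(1+B1*B2)], B3, giving (6 - 12*s)/(8*s^3 - 6*s + 5)
Evaluating the step-2 result (the overall T(s)) at s = 0 gives T(0) = 6/5.

Answer: 6/5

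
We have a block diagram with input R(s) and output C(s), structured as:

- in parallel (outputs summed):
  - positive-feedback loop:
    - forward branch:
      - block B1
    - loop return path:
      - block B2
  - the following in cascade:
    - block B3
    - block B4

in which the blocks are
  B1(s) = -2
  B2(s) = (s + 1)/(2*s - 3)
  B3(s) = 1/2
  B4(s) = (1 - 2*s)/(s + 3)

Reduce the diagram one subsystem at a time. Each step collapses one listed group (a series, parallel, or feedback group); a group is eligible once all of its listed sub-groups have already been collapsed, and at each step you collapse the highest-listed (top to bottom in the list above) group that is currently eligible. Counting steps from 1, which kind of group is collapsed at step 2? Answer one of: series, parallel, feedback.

The answer is series.

Reasoning:
Step 1 - reduce the feedback loop with forward B1 and return B2
Step 2 - combine B3, B4 in series
Step 3 - combine [B1/(1-B1*B2)], (B3*B4) in parallel
The group at step 2 is a series group.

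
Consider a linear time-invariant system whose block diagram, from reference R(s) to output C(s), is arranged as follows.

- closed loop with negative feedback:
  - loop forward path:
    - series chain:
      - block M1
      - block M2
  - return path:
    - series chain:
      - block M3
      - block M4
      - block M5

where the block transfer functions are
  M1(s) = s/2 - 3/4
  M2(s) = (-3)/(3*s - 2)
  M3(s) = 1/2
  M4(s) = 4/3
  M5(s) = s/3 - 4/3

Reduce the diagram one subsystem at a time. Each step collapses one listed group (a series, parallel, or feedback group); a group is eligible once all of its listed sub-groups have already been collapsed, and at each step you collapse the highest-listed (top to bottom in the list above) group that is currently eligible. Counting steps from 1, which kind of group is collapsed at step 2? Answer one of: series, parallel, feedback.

Reducing step by step:

1. multiply M1, M2 (series)
2. multiply M3, M4, M5 (series)
3. close the feedback loop around (M1*M2), (M3*M4*M5)
So the answer for step 2 is series.

Answer: series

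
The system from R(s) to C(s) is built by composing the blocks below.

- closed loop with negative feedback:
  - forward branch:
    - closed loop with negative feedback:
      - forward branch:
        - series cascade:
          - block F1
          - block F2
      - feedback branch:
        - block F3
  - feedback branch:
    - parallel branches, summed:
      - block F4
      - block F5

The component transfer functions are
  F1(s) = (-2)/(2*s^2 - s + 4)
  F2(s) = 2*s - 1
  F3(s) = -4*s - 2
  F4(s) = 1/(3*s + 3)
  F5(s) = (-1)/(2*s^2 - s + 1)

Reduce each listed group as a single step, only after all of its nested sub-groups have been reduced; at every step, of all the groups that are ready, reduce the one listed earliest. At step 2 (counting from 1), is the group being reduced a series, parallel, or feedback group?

Step 1: reduce the series chain F1, F2
Step 2: apply the feedback formula to (F1*F2), F3
Step 3: parallel reduction of F4, F5
Step 4: reduce the feedback loop with forward [(F1*F2)/(1+(F1*F2)*F3)] and return (F4+F5)
Step 2: feedback.

Hence the answer: feedback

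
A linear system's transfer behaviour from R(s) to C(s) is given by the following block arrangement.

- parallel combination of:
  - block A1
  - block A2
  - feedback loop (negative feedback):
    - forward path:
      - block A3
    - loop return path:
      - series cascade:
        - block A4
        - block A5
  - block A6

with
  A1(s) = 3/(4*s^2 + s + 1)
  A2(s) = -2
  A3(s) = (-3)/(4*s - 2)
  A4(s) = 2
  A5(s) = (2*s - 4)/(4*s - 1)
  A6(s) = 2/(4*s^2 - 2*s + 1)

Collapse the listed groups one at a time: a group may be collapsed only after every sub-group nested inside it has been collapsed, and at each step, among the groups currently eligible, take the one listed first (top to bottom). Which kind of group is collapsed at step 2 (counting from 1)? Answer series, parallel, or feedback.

Step 1: combine A4, A5 in series
Step 2: collapse the loop (A3 forward, (A4*A5) return)
Step 3: parallel reduction of A1, A2, [A3/(1+A3*(A4*A5))], A6
So the answer for step 2 is feedback.

Answer: feedback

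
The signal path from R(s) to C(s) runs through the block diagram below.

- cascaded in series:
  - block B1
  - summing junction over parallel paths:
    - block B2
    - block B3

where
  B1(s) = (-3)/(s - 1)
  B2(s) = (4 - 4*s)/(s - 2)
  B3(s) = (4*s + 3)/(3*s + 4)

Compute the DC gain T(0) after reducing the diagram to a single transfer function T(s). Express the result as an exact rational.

Reducing step by step:

(1) parallel reduction of B2, B3 -> (-8*s^2 - 9*s + 10)/(3*s^2 - 2*s - 8)
(2) multiply B1, (B2+B3) (series) -> (24*s^2 + 27*s - 30)/(3*s^3 - 5*s^2 - 6*s + 8)
That last expression is T(s); at s = 0 only the constant terms survive, so T(0) = -30/8 = -15/4.

Answer: -15/4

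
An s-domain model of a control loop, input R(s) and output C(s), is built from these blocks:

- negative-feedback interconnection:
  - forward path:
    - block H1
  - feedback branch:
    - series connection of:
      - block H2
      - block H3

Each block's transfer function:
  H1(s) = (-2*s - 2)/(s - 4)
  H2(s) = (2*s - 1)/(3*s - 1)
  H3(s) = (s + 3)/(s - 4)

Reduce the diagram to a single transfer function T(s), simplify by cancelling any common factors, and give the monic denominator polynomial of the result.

Step 1. reduce the series chain H2, H3 -> (2*s^2 + 5*s - 3)/(3*s^2 - 13*s + 4)
Step 2. feedback reduction of H1, (H2*H3) -> (6*s^3 - 20*s^2 - 18*s + 8)/(s^3 + 39*s^2 - 52*s + 10)
T(s) is the step-2 result (common factors already cancelled). Leading coefficient of the denominator: 1, so no rescaling is needed.

Hence the answer: s^3 + 39*s^2 - 52*s + 10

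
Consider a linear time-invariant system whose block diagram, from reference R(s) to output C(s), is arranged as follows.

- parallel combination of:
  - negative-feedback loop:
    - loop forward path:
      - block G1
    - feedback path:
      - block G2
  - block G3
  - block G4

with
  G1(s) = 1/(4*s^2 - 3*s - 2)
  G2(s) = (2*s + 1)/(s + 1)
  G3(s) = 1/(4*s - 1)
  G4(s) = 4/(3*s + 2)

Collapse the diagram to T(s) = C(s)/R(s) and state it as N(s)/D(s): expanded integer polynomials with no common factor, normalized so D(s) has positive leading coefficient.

The answer is (76*s^4 + 23*s^3 - 42*s^2 - 10*s)/(48*s^5 + 32*s^4 - 39*s^3 - 29*s^2 + s + 2).

Reasoning:
Step 1. reduce the feedback loop with forward G1 and return G2; result (s + 1)/(4*s^3 + s^2 - 3*s - 1)
Step 2. reduce the parallel group [G1/(1+G1*G2)], G3, G4: this yields T(s), and no further normalization is needed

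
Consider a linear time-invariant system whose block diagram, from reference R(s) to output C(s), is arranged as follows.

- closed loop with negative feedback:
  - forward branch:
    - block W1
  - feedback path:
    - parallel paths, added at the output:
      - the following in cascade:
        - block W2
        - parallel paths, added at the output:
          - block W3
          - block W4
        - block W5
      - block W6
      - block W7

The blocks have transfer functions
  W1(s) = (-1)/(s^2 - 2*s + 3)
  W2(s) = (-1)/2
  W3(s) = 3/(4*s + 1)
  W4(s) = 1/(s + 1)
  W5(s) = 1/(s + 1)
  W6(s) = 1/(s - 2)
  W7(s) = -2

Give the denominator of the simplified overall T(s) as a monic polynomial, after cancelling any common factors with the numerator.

Answer: s^6 - 7*s^5/4 + 3*s^4/2 + 7*s^3/2 - 91*s^2/8 - 31*s/2 - 15/4

Working:
[1] combine W3, W4 in parallel = (7*s + 4)/(4*s^2 + 5*s + 1)
[2] series reduction of W2, (W3+W4), W5 = (-7*s - 4)/(8*s^3 + 18*s^2 + 12*s + 2)
[3] add (W2*(W3+W4)*W5), W6, W7 (parallel) = (-16*s^4 + 4*s^3 + 59*s^2 + 66*s + 18)/(8*s^4 + 2*s^3 - 24*s^2 - 22*s - 4)
[4] close the feedback loop around W1, ((W2*(W3+W4)*W5)+W6+W7) = (-8*s^4 - 2*s^3 + 24*s^2 + 22*s + 4)/(8*s^6 - 14*s^5 + 12*s^4 + 28*s^3 - 91*s^2 - 124*s - 30)
Step 4 gives the fully reduced T(s), with no common factor left to cancel. The denominator's leading coefficient is 8, so divide each of its coefficients by 8 to get the monic form.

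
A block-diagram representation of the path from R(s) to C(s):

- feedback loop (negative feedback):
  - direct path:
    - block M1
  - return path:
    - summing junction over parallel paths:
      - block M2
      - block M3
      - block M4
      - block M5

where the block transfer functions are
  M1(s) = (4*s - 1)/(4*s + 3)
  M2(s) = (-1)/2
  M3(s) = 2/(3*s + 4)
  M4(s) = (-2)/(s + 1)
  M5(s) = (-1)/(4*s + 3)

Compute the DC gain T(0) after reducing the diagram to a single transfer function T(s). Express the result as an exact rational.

Reducing step by step:

(1) combine M2, M3, M4, M5 in parallel gives (-12*s^3 - 75*s^2 - 123*s - 56)/(24*s^3 + 74*s^2 + 74*s + 24)
(2) collapse the loop (M1 forward, (M2+M3+M4+M5) return) gives (96*s^4 + 272*s^3 + 222*s^2 + 22*s - 24)/(48*s^4 + 80*s^3 + 101*s^2 + 217*s + 128)
That last expression is T(s); at s = 0 only the constant terms survive, so T(0) = -24/128 = -3/16.

Answer: -3/16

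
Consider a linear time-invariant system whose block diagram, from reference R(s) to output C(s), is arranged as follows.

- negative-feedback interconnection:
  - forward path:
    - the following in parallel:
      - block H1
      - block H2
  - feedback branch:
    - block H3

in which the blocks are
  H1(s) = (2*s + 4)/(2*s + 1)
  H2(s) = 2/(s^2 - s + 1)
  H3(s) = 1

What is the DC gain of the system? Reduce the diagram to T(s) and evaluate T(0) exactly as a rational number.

Answer: 6/7

Working:
Step 1: sum the parallel branches H1, H2 = (2*s^3 + 2*s^2 + 2*s + 6)/(2*s^3 - s^2 + s + 1)
Step 2: reduce the feedback loop with forward (H1+H2) and return H3 = (2*s^3 + 2*s^2 + 2*s + 6)/(4*s^3 + s^2 + 3*s + 7)
That last expression is T(s); at s = 0 only the constant terms survive, so T(0) = 6/7.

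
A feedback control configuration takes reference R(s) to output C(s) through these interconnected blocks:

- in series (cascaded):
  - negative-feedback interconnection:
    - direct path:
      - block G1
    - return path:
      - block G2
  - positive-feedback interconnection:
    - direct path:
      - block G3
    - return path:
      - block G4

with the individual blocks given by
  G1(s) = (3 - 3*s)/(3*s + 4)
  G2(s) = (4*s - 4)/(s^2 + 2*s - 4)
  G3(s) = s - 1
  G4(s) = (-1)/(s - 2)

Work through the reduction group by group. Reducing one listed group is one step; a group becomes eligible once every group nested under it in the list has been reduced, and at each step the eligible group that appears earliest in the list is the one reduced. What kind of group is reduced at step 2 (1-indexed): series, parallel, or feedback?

Step 1 - collapse the loop (G1 forward, G2 return)
Step 2 - collapse the loop (G3 forward, G4 return)
Step 3 - cascade [G1/(1+G1*G2)], [G3/(1-G3*G4)]
So the answer for step 2 is feedback.

Hence the answer: feedback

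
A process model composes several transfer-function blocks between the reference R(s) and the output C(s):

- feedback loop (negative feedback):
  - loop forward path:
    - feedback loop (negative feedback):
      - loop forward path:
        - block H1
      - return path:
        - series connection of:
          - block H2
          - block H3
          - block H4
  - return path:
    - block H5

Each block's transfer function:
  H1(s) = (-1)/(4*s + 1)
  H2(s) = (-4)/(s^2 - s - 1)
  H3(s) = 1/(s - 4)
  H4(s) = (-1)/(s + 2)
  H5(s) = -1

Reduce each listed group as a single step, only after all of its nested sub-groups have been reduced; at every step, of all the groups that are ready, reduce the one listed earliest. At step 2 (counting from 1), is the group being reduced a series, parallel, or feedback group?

Step 1 - combine H2, H3, H4 in series
Step 2 - close the feedback loop around H1, (H2*H3*H4)
Step 3 - apply the feedback formula to [H1/(1+H1*(H2*H3*H4))], H5
At step 2 the group reduced is feedback.

Therefore the answer is feedback.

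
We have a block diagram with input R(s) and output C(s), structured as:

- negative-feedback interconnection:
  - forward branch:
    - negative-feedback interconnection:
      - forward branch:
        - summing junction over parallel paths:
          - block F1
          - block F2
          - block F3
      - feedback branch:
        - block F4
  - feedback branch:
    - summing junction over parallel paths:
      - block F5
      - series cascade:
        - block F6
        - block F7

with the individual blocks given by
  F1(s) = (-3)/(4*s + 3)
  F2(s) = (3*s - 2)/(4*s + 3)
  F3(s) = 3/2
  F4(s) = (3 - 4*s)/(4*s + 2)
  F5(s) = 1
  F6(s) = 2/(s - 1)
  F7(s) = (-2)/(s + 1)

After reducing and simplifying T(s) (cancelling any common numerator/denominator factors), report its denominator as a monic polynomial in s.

Answer: s^4 + 65*s^3/16 - 313*s^2/32 - 129*s/16 + 1/32

Working:
Step 1. combine F1, F2, F3 in parallel, giving (18*s - 1)/(8*s + 6)
Step 2. feedback reduction of (F1+F2+F3), F4, giving (-72*s^2 - 32*s + 2)/(40*s^2 - 98*s - 9)
Step 3. series reduction of F6, F7, giving (-4)/(s^2 - 1)
Step 4. add F5, (F6*F7) (parallel), giving (s^2 - 5)/(s^2 - 1)
Step 5. collapse the loop ([(F1+F2+F3)/(1+(F1+F2+F3)*F4)] forward, (F5+(F6*F7)) return), giving (72*s^4 + 32*s^3 - 74*s^2 - 32*s + 2)/(32*s^4 + 130*s^3 - 313*s^2 - 258*s + 1)
No further cancellation is possible in the step-5 result, so that is T(s). Its denominator becomes monic after dividing by the leading coefficient 32.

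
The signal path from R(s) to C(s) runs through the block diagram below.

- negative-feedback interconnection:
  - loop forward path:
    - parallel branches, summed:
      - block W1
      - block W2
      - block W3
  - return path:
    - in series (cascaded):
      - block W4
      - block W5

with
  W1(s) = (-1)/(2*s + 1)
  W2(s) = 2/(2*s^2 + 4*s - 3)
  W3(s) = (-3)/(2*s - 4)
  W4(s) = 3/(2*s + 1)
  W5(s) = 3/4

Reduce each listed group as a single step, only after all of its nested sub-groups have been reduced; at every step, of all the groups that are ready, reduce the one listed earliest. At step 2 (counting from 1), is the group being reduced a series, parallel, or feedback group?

(1) reduce the parallel group W1, W2, W3
(2) combine W4, W5 in series
(3) collapse the loop ((W1+W2+W3) forward, (W4*W5) return)
At step 2 the group reduced is series.

Answer: series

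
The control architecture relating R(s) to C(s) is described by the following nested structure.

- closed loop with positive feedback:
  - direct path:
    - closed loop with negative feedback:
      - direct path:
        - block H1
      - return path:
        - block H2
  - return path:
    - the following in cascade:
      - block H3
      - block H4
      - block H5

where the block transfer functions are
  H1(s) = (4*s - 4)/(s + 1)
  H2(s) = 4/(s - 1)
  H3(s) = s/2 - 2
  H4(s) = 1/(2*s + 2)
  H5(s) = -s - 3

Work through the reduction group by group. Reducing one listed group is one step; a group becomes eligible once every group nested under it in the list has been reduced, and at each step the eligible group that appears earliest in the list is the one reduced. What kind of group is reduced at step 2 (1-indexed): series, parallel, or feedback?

Answer: series

Working:
(1) apply the feedback formula to H1, H2
(2) series reduction of H3, H4, H5
(3) apply the feedback formula to [H1/(1+H1*H2)], (H3*H4*H5)
The group at step 2 is a series group.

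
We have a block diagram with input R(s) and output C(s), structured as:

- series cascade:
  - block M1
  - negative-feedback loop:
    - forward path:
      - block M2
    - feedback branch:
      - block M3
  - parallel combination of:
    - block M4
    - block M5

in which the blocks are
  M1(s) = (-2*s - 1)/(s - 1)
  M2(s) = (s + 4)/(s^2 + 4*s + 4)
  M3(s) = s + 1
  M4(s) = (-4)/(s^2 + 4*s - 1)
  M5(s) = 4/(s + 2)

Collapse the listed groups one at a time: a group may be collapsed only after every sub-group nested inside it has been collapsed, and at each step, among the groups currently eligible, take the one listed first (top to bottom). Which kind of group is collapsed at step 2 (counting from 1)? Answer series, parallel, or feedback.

Reducing step by step:

1. reduce the feedback loop with forward M2 and return M3
2. sum the parallel branches M4, M5
3. reduce the series chain M1, [M2/(1+M2*M3)], (M4+M5)
Step 2: parallel.

Answer: parallel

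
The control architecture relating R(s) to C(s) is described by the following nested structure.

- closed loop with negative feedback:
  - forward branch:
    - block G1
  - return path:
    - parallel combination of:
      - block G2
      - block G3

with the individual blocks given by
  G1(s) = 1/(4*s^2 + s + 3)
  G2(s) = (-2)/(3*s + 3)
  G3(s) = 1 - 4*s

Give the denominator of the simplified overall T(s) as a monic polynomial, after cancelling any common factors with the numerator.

The answer is s^3 + s^2/4 + s/4 + 5/6.

Reasoning:
Step 1 - add G2, G3 (parallel); result (-12*s^2 - 9*s + 1)/(3*s + 3)
Step 2 - close the feedback loop around G1, (G2+G3); result (3*s + 3)/(12*s^3 + 3*s^2 + 3*s + 10)
That last expression is T(s), already simplified. Scaling its denominator by 1/12 (the reciprocal of the leading coefficient) yields the monic denominator.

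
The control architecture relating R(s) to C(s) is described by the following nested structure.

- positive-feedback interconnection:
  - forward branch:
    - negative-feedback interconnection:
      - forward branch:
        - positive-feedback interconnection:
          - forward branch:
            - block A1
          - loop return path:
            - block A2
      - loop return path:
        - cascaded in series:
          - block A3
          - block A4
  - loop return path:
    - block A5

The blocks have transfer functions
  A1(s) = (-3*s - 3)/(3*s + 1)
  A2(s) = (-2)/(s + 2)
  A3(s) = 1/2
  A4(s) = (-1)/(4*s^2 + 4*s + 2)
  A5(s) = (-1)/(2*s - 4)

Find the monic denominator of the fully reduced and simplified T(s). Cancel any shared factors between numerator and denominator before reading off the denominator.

The answer is s^5 - 7*s^4/6 - 121*s^3/24 - 67*s^2/24 - 7*s/12 + 1/3.

Reasoning:
[1] feedback reduction of A1, A2, giving (-3*s^2 - 9*s - 6)/(3*s^2 + s - 4)
[2] series reduction of A3, A4, giving (-1)/(8*s^2 + 8*s + 4)
[3] reduce the feedback loop with forward [A1/(1-A1*A2)] and return (A3*A4), giving (-24*s^4 - 96*s^3 - 132*s^2 - 84*s - 24)/(24*s^4 + 32*s^3 - 9*s^2 - 19*s - 10)
[4] close the feedback loop around [[A1/(1-A1*A2)]/(1+[A1/(1-A1*A2)]*(A3*A4))], A5, giving (-24*s^5 - 48*s^4 + 60*s^3 + 180*s^2 + 144*s + 48)/(24*s^5 - 28*s^4 - 121*s^3 - 67*s^2 - 14*s + 8)
Step 4 gives the fully reduced T(s), with no common factor left to cancel. The denominator's leading coefficient is 24, so divide each of its coefficients by 24 to get the monic form.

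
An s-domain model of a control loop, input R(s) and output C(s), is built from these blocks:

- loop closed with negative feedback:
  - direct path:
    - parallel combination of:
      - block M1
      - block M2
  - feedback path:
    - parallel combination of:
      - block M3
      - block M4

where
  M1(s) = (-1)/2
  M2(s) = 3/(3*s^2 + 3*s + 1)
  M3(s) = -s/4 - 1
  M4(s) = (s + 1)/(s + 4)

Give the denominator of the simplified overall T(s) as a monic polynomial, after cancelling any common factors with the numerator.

The answer is s^4 + 13*s^3 + 163*s^2/3 + 40*s - 28/3.

Reasoning:
[1] sum the parallel branches M1, M2 -> (-3*s^2 - 3*s + 5)/(6*s^2 + 6*s + 2)
[2] add M3, M4 (parallel) -> (-s^2 - 4*s - 12)/(4*s + 16)
[3] feedback reduction of (M1+M2), (M3+M4) -> (-12*s^3 - 60*s^2 - 28*s + 80)/(3*s^4 + 39*s^3 + 163*s^2 + 120*s - 28)
Step 3 gives the fully reduced T(s), with no common factor left to cancel. The denominator's leading coefficient is 3, so divide each of its coefficients by 3 to get the monic form.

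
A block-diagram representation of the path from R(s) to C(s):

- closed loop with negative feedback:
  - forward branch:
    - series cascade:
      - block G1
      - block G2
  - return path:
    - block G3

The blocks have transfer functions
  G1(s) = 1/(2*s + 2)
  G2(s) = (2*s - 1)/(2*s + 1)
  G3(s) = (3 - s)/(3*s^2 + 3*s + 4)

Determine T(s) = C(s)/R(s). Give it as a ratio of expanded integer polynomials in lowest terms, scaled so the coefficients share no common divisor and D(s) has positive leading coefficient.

1. reduce the series chain G1, G2 -> (2*s - 1)/(4*s^2 + 6*s + 2)
2. apply the feedback formula to (G1*G2), G3 - this is the overall T(s), already in the required normalized form

Therefore the answer is (6*s^3 + 3*s^2 + 5*s - 4)/(12*s^4 + 30*s^3 + 38*s^2 + 37*s + 5).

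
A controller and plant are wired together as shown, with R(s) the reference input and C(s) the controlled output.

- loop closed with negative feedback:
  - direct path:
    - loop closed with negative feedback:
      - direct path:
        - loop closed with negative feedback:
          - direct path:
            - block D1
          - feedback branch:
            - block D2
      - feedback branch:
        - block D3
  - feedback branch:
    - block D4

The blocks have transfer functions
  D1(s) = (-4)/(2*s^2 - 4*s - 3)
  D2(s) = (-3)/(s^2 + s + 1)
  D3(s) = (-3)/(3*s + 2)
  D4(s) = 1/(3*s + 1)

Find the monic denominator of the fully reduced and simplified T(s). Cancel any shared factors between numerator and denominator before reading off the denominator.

1. feedback reduction of D1, D2 gives (-4*s^2 - 4*s - 4)/(2*s^4 - 2*s^3 - 5*s^2 - 7*s + 9)
2. feedback reduction of [D1/(1+D1*D2)], D3 gives (-12*s^3 - 20*s^2 - 20*s - 8)/(6*s^5 - 2*s^4 - 19*s^3 - 19*s^2 + 25*s + 30)
3. reduce the feedback loop with forward [[D1/(1+D1*D2)]/(1+[D1/(1+D1*D2)]*D3)] and return D4 gives (-36*s^4 - 72*s^3 - 80*s^2 - 44*s - 8)/(18*s^6 - 59*s^4 - 88*s^3 + 36*s^2 + 95*s + 22)
T(s) is the step-3 result (common factors already cancelled). Leading coefficient of the denominator: 18. Divide through by 18 for the monic polynomial.

Hence the answer: s^6 - 59*s^4/18 - 44*s^3/9 + 2*s^2 + 95*s/18 + 11/9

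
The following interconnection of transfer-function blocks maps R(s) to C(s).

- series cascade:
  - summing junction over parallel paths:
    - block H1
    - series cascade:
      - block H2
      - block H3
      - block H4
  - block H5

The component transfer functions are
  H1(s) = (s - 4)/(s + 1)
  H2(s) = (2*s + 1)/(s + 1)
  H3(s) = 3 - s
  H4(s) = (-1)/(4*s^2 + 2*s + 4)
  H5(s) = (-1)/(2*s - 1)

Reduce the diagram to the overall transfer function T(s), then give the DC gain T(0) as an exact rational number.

First reduce the diagram to T(s).

[1] multiply H2, H3, H4 (series): (2*s^2 - 5*s - 3)/(4*s^3 + 6*s^2 + 6*s + 4)
[2] parallel reduction of H1, (H2*H3*H4): (4*s^3 - 12*s^2 - 9*s - 19)/(4*s^3 + 6*s^2 + 6*s + 4)
[3] series reduction of (H1+(H2*H3*H4)), H5: (-4*s^3 + 12*s^2 + 9*s + 19)/(8*s^4 + 8*s^3 + 6*s^2 + 2*s - 4)
DC gain: substitute s = 0 into T(s) from step 3: T(0) = 19/(-4) = -19/4.

Answer: -19/4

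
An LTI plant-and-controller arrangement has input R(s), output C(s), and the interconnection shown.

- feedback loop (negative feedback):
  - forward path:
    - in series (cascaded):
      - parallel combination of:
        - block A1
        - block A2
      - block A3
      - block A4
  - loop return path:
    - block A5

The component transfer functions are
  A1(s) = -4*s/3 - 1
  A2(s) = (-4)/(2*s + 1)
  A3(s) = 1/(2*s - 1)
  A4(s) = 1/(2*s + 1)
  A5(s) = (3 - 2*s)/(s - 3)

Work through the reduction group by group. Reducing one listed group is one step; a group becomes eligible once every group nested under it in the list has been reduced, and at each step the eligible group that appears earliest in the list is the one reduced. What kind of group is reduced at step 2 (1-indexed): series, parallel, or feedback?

Answer: series

Working:
Step 1. add A1, A2 (parallel)
Step 2. series reduction of (A1+A2), A3, A4
Step 3. close the feedback loop around ((A1+A2)*A3*A4), A5
At step 2 the group reduced is series.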